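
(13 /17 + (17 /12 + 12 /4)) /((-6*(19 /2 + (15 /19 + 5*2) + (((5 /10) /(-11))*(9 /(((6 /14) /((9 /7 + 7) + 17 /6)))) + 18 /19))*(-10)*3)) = 220913 /81527580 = 0.00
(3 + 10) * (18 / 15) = 15.60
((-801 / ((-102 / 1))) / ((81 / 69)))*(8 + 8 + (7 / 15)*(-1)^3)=476951 / 4590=103.91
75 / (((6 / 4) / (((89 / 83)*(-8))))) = -35600 / 83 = -428.92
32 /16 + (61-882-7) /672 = 43 /56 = 0.77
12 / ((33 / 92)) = 368 / 11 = 33.45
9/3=3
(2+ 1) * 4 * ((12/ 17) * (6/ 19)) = 864/ 323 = 2.67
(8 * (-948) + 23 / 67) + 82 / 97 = -7582.81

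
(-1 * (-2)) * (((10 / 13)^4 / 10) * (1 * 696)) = 1392000 / 28561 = 48.74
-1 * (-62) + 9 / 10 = 629 / 10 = 62.90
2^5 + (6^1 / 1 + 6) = 44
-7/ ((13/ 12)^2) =-1008/ 169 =-5.96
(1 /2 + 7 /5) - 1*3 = -11 /10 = -1.10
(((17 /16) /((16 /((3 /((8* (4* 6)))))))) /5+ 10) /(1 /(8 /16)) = 819217 /163840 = 5.00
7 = 7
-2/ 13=-0.15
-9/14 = -0.64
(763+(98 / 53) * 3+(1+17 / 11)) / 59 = 449547 / 34397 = 13.07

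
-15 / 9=-5 / 3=-1.67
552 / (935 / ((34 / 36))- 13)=552 / 977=0.56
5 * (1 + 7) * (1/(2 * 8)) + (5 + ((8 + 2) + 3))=41/2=20.50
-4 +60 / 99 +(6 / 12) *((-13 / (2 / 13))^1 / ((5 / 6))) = -17851 / 330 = -54.09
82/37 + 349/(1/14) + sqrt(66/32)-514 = sqrt(33)/4 + 161846/37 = 4375.65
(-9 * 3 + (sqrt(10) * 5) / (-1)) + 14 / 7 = -40.81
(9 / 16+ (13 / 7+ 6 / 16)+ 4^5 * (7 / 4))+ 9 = 202025 / 112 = 1803.79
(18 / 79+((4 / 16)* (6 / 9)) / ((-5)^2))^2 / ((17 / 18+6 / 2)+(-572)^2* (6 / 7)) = 54059887 / 275667848661250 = 0.00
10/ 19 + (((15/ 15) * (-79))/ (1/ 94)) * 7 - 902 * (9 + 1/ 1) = -1159028/ 19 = -61001.47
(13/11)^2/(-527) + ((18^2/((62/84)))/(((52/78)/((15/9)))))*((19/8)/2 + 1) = 612316799/255068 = 2400.60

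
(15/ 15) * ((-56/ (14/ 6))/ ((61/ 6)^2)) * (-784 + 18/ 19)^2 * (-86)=16447553300736/ 1343281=12244313.22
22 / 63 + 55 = 3487 / 63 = 55.35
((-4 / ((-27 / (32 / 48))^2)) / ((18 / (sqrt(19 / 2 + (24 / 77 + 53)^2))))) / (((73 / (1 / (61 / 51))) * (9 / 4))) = -272 * sqrt(7514378) / 20246780169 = -0.00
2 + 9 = 11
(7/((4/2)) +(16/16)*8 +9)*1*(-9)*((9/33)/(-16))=1107/352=3.14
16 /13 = 1.23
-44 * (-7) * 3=924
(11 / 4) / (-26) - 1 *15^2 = -23411 / 104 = -225.11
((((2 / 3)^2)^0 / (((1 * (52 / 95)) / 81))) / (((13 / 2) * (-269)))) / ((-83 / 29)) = 0.03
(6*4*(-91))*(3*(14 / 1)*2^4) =-1467648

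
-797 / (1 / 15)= -11955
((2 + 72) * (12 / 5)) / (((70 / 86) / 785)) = 5994888 / 35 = 171282.51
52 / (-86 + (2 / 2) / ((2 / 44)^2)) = 0.13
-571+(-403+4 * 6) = -950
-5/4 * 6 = -15/2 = -7.50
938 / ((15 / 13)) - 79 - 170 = 8459 / 15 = 563.93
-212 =-212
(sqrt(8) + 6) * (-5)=-44.14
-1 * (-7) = 7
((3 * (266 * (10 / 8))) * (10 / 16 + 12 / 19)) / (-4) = -20055 / 64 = -313.36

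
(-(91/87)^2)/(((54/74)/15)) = -1531985/68121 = -22.49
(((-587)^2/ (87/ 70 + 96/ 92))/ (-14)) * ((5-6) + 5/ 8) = 39625435/ 9816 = 4036.82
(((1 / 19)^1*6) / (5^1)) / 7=6 / 665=0.01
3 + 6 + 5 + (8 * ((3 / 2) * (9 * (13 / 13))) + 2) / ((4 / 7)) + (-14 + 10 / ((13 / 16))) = 5325 / 26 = 204.81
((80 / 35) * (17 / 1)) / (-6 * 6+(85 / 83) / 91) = -293488 / 271823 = -1.08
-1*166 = -166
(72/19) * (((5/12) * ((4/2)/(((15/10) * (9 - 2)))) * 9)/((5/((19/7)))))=72/49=1.47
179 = 179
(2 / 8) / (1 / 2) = 0.50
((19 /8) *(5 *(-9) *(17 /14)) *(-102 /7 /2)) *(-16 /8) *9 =-6671565 /392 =-17019.30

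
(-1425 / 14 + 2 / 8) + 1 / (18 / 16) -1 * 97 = -49807 / 252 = -197.65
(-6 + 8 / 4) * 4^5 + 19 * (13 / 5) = -20233 / 5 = -4046.60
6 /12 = 1 /2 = 0.50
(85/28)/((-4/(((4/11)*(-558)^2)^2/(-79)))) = 8240540942160/66913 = 123153063.56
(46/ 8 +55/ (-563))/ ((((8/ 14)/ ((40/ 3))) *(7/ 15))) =318225/ 1126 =282.62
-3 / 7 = -0.43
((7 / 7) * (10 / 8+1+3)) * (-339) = -7119 / 4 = -1779.75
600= 600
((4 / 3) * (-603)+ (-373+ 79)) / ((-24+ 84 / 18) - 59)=3294 / 235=14.02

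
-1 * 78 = -78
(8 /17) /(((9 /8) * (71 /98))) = 6272 /10863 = 0.58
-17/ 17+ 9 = 8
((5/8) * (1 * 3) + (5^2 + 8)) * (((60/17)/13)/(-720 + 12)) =-1395/104312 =-0.01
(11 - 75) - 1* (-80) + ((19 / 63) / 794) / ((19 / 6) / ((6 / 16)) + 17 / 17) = 7558899 / 472430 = 16.00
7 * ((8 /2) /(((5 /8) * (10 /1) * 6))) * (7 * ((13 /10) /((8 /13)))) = 8281 /750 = 11.04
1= 1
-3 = -3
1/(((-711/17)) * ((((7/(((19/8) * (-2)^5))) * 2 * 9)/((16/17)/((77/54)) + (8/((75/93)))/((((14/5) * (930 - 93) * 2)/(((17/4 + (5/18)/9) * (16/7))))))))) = 2591973616/264008374245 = 0.01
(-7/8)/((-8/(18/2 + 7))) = 1.75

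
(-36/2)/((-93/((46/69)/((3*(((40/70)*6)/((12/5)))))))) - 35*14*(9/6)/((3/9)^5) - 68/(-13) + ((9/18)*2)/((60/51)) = -178598.89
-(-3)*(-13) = -39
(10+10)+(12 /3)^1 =24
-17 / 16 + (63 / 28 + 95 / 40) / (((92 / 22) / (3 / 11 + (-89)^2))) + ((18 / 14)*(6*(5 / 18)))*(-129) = 21852889 / 2576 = 8483.26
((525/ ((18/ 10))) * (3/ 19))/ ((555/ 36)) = 2100/ 703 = 2.99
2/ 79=0.03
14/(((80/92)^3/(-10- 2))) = -255507/1000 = -255.51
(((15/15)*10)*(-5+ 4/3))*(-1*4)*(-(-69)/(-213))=-10120/213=-47.51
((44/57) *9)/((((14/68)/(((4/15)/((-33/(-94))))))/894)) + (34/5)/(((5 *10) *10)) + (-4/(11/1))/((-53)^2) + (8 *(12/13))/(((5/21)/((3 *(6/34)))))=26033410324718219/1135267883750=22931.51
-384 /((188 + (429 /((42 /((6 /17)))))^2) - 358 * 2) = 0.75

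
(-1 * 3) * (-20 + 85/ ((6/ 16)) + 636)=-2528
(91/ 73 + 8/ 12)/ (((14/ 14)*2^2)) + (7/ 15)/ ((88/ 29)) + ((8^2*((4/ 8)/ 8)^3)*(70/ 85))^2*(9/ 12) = 0.63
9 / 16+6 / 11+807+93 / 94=809.10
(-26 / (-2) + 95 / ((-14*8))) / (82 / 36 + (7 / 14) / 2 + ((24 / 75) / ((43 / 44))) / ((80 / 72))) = 65838375 / 15292172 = 4.31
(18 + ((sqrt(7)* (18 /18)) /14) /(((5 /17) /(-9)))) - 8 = 10 - 153* sqrt(7) /70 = 4.22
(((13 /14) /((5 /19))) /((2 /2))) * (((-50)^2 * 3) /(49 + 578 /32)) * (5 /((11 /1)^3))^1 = 14820000 /9997141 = 1.48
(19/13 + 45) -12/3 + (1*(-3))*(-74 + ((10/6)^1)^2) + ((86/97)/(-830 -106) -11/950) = 256.12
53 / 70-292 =-20387 / 70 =-291.24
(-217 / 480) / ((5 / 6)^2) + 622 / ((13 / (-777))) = -483302463 / 13000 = -37177.11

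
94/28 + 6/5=4.56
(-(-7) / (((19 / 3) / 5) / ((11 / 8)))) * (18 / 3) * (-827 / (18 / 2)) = -318395 / 76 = -4189.41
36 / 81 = 4 / 9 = 0.44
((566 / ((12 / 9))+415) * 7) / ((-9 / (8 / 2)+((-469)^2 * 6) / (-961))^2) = 86833138504 / 27959908770369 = 0.00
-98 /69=-1.42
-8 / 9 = -0.89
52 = 52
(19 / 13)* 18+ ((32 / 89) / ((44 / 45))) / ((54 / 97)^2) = 28343428 / 1030887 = 27.49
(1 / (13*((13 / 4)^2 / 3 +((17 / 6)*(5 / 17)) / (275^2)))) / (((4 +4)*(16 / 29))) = 1315875 / 265837832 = 0.00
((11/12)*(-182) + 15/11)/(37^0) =-10921/66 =-165.47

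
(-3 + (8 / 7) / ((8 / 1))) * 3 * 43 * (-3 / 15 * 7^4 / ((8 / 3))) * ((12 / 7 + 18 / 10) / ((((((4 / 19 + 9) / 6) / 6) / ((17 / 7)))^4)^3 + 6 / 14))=49881611781675256691300158378663898619895195165570105344 / 91654023821361959244454565059699732023216926194115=544238.10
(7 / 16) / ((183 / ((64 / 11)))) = 28 / 2013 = 0.01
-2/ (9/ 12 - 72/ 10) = 40/ 129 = 0.31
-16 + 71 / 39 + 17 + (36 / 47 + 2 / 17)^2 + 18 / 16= 941383663 / 199181112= 4.73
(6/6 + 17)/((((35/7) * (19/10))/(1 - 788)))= -28332/19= -1491.16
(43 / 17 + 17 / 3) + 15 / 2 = 1601 / 102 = 15.70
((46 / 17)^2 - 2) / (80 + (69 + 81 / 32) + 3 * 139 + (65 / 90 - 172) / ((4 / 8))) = 442944 / 18808409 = 0.02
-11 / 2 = -5.50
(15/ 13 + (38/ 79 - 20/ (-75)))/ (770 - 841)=-29293/ 1093755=-0.03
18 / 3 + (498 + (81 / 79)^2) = 3152025 / 6241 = 505.05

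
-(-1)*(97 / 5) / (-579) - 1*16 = -16.03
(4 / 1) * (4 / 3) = 16 / 3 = 5.33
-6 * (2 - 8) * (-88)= -3168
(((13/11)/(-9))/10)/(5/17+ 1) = -221/21780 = -0.01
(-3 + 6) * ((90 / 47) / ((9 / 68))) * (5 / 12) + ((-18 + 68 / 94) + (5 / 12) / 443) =202243 / 249852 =0.81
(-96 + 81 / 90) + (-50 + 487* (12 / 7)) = 689.76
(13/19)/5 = 13/95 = 0.14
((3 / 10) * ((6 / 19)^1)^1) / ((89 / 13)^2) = 1521 / 752495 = 0.00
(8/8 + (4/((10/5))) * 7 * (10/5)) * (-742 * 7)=-150626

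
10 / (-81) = -10 / 81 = -0.12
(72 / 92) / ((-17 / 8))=-144 / 391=-0.37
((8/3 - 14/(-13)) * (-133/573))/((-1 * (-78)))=-9709/871533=-0.01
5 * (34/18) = 9.44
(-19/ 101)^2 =361/ 10201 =0.04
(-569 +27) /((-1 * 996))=271 /498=0.54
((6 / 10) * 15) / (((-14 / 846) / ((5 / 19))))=-19035 / 133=-143.12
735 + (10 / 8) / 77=226385 / 308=735.02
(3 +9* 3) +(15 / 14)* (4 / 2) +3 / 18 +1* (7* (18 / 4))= 1340 / 21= 63.81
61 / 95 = 0.64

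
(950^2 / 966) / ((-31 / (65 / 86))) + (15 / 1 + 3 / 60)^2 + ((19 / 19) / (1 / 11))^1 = 214.72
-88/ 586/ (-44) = 1/ 293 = 0.00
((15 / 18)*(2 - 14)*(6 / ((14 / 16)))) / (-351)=160 / 819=0.20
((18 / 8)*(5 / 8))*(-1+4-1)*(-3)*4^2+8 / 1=-127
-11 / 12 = -0.92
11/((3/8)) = 88/3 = 29.33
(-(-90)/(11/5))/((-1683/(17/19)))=-50/2299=-0.02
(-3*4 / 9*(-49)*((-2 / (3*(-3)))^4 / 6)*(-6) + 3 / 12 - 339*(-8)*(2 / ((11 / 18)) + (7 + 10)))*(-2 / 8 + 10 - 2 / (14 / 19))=9380214604517 / 24249456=386821.65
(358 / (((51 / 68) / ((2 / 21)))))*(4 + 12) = 45824 / 63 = 727.37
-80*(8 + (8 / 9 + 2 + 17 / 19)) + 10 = -159490 / 171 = -932.69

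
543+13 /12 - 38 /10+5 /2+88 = 37847 /60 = 630.78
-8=-8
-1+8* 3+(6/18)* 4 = 73/3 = 24.33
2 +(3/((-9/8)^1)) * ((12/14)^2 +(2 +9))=-29.29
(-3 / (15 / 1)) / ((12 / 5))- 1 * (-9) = 107 / 12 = 8.92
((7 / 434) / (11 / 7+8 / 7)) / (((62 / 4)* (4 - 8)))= -7 / 73036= -0.00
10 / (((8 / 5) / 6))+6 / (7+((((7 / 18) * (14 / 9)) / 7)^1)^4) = 5779067313 / 150664724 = 38.36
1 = 1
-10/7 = -1.43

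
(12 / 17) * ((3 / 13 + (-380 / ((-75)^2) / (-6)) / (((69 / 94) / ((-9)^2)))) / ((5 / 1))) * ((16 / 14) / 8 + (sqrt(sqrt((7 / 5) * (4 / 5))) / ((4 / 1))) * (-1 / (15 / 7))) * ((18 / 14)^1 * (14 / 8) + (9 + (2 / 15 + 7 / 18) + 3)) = -1024850393 * sqrt(10) * 7^(1 / 4) / 14295937500 + 146407199 / 333571875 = 0.07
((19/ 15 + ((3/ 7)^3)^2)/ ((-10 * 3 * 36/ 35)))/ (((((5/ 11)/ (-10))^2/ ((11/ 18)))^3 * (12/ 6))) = -2648288864035903/ 4962182715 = -533694.35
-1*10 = -10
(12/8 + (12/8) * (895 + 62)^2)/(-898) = -1373775/898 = -1529.82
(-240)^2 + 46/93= 5356846/93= 57600.49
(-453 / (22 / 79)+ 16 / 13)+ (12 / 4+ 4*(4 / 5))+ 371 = -1784999 / 1430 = -1248.25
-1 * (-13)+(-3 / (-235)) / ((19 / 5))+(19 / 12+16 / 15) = 279569 / 17860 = 15.65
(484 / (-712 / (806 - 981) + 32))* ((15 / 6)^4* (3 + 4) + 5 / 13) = 402007375 / 109408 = 3674.39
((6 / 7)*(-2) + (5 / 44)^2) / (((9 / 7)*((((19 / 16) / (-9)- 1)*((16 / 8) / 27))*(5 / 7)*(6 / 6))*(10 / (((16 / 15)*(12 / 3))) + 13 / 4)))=69724368 / 17652085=3.95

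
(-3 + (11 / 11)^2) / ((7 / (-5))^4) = -1250 / 2401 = -0.52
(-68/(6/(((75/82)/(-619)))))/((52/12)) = 1275/329927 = 0.00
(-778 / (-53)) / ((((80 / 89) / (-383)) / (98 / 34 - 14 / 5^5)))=-2027257616741 / 112625000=-18000.07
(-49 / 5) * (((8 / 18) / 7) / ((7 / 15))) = -4 / 3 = -1.33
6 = 6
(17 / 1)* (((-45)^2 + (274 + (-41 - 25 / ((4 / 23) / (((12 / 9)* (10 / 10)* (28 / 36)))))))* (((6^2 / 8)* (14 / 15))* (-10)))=-13551958 / 9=-1505773.11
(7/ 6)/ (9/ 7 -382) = -49/ 15990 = -0.00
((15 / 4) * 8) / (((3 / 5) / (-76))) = -3800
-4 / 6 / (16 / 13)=-13 / 24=-0.54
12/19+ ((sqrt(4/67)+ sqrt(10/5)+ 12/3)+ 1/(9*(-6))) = 6.27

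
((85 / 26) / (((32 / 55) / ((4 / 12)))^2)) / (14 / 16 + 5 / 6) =257125 / 409344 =0.63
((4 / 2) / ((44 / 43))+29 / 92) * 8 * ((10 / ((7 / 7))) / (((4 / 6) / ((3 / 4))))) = 204.28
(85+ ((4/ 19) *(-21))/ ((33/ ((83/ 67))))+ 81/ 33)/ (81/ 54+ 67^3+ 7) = 2444604/ 8423406629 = 0.00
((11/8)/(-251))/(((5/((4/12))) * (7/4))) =-11/52710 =-0.00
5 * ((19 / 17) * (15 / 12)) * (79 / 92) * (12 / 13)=112575 / 20332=5.54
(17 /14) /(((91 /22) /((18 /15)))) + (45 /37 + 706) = 83383409 /117845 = 707.57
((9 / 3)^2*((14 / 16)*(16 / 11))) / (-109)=-126 / 1199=-0.11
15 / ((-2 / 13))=-195 / 2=-97.50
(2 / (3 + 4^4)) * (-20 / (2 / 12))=-240 / 259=-0.93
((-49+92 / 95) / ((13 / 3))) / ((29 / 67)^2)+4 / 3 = -13861171 / 239685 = -57.83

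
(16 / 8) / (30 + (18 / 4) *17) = 0.02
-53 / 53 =-1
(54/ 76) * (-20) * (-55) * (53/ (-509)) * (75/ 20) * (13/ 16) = -247.96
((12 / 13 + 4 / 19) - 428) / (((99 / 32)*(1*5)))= -3373952 / 122265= -27.60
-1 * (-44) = 44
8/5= 1.60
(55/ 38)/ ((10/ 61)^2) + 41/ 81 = 3346571/ 61560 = 54.36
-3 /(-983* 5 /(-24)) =-72 /4915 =-0.01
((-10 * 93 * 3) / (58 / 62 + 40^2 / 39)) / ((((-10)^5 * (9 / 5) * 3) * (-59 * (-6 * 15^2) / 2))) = 12493 / 4040724150000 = 0.00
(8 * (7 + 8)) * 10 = 1200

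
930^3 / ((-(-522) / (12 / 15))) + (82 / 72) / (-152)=195619621211 / 158688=1232731.03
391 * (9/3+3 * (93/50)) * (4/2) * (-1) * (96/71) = -16102944/1775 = -9072.08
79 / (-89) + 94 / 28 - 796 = -988739 / 1246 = -793.53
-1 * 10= -10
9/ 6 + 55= 113/ 2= 56.50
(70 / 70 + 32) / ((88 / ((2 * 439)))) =1317 / 4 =329.25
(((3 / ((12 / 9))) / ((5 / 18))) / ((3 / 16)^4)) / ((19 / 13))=425984 / 95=4484.04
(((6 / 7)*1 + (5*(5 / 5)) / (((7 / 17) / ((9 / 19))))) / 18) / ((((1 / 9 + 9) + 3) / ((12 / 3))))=1758 / 14497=0.12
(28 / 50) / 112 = 1 / 200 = 0.00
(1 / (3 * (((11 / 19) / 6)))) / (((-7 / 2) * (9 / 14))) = -152 / 99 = -1.54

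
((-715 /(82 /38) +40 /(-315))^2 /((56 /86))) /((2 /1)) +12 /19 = 598905785701921 /7098889896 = 84366.12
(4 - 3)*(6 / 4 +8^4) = 8195 / 2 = 4097.50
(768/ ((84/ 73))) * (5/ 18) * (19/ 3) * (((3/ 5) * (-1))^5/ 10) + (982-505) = 10234647/ 21875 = 467.87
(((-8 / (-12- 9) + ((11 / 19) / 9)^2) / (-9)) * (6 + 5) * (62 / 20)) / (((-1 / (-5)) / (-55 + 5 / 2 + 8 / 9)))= 24970259347 / 66318588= 376.52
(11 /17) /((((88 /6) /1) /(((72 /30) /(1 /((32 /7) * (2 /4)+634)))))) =2358 /35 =67.37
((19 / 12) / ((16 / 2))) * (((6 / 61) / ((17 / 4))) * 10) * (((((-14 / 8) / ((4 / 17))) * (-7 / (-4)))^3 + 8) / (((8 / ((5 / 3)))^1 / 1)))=-91186127625 / 4349493248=-20.96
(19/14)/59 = 19/826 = 0.02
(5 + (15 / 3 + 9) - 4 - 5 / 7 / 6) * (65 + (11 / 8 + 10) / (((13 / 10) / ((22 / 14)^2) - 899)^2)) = 96029529507153125 / 99279738214356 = 967.26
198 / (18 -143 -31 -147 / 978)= -64548 / 50905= -1.27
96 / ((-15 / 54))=-345.60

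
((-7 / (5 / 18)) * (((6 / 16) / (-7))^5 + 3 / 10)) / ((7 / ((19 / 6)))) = -47087497593 / 13768294400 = -3.42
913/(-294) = -913/294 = -3.11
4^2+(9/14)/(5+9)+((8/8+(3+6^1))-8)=3537/196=18.05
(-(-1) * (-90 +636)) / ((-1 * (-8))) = 273 / 4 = 68.25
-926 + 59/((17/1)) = -15683/17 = -922.53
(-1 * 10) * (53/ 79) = -530/ 79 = -6.71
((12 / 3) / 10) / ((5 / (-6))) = -12 / 25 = -0.48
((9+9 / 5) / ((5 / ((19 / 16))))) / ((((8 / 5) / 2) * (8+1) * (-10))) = -57 / 1600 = -0.04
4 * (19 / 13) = 76 / 13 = 5.85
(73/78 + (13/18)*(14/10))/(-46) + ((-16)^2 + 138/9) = 7300441/26910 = 271.29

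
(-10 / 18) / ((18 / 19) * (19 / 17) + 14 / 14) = -17 / 63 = -0.27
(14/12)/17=7/102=0.07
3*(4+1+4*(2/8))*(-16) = -288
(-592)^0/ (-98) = -1/ 98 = -0.01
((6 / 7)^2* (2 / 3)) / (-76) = -6 / 931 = -0.01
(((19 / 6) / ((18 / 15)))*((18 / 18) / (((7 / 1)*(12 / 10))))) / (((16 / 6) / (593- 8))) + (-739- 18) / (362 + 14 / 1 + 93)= 2020177 / 30016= 67.30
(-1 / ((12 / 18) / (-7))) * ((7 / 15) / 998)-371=-3702531 / 9980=-371.00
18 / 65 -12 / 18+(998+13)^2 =199313519 / 195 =1022120.61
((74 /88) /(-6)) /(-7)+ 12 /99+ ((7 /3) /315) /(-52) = 152531 /1081080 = 0.14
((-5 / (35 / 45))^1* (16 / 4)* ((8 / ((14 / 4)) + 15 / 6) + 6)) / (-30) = 453 / 49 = 9.24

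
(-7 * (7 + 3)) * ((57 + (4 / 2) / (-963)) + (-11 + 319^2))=-6862809730 / 963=-7126489.85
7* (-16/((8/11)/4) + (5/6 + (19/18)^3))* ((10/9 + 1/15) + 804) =-127195185607/262440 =-484663.87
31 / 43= 0.72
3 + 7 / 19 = 64 / 19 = 3.37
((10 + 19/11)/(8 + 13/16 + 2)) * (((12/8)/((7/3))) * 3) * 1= 27864/13321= 2.09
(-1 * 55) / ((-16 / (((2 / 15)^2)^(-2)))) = 2784375 / 256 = 10876.46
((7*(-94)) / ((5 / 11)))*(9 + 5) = -20266.40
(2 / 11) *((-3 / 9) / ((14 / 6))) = -2 / 77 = -0.03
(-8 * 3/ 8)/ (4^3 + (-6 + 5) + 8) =-3/ 71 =-0.04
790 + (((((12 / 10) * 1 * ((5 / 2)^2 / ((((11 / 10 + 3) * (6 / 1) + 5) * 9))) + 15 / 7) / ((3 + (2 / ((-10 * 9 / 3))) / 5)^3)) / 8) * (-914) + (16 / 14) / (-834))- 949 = -6537982576285375 / 38844528328704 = -168.31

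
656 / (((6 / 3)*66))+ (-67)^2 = 148301 / 33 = 4493.97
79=79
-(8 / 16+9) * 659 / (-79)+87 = 26267 / 158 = 166.25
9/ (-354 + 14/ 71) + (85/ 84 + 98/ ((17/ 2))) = 112240397/ 8967840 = 12.52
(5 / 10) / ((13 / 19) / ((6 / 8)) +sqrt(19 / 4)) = 0.16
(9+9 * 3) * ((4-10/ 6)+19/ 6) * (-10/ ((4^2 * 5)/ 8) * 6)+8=-1180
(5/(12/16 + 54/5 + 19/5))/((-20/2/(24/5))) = -48/307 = -0.16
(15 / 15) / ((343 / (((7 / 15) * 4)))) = 4 / 735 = 0.01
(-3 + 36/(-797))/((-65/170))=82518/10361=7.96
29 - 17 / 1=12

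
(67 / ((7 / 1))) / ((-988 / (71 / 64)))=-0.01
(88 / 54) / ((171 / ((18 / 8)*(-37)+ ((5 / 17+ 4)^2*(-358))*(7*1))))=-588655463 / 1334313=-441.17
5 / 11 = 0.45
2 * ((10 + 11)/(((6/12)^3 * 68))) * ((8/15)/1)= 224/85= 2.64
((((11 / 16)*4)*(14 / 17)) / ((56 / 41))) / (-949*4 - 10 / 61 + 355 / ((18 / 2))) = -247599 / 560983408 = -0.00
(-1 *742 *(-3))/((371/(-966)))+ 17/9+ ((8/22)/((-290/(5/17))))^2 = -1533587420527/264680361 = -5794.11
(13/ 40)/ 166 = 13/ 6640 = 0.00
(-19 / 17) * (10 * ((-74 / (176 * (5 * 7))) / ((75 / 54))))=6327 / 65450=0.10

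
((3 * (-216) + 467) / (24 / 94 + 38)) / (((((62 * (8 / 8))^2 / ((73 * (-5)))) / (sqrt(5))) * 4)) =3105055 * sqrt(5) / 27646048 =0.25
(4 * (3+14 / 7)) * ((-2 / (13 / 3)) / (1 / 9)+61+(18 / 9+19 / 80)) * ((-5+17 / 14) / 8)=-3256691 / 5824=-559.18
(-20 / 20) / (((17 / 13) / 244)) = -186.59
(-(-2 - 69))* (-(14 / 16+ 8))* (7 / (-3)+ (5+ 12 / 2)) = -65533 / 12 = -5461.08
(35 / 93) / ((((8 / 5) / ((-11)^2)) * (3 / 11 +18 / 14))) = 326095 / 17856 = 18.26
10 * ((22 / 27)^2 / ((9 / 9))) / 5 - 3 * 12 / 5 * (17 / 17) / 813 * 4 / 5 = 6523208 / 4938975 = 1.32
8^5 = 32768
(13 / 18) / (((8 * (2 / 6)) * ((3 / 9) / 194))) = 1261 / 8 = 157.62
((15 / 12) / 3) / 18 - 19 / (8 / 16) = -8203 / 216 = -37.98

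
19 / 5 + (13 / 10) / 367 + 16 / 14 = 127073 / 25690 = 4.95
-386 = -386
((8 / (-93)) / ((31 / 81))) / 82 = -108 / 39401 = -0.00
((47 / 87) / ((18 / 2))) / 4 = 47 / 3132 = 0.02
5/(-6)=-0.83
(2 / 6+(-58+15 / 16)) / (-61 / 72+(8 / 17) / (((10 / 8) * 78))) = 9026745 / 134042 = 67.34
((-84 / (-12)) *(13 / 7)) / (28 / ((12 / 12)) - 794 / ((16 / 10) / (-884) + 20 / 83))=-142571 / 36103779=-0.00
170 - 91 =79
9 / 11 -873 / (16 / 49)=-470403 / 176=-2672.74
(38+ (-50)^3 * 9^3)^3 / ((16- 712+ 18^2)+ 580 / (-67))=6337192453574872466352947 / 3188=1987826992965769280537.31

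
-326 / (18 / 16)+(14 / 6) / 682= -1778635 / 6138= -289.77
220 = 220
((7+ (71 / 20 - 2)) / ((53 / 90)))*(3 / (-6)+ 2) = 4617 / 212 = 21.78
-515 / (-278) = 515 / 278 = 1.85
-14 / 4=-7 / 2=-3.50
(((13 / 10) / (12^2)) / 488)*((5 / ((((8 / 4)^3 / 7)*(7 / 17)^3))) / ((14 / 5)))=319345 / 771305472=0.00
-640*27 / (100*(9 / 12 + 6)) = -128 / 5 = -25.60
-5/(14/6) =-15/7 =-2.14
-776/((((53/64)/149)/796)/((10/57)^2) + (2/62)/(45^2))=-1479066647961600/462749291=-3196259.13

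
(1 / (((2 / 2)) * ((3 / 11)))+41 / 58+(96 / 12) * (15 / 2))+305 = 64271 / 174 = 369.37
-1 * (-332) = 332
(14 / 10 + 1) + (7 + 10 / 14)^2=15168 / 245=61.91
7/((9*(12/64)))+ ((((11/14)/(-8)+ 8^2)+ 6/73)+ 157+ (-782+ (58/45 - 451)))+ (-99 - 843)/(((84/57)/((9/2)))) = -612278263/157680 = -3883.04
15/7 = 2.14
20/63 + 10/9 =10/7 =1.43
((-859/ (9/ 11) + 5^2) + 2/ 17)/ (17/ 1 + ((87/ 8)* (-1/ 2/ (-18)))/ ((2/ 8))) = -1254320/ 22287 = -56.28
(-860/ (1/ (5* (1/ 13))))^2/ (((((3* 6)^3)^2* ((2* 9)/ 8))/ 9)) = 1155625/ 89813529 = 0.01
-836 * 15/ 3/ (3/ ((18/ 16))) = -3135/ 2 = -1567.50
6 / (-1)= -6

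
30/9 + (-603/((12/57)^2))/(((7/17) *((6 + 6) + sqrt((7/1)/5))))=-166327855/59892 + 3700611 *sqrt(35)/79856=-2502.97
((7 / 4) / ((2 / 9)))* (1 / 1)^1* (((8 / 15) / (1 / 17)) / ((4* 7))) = 51 / 20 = 2.55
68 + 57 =125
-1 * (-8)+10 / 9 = 82 / 9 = 9.11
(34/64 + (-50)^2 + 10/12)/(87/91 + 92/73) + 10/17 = 27132368041/24027936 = 1129.20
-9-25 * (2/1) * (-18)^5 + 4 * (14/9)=850305575/9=94478397.22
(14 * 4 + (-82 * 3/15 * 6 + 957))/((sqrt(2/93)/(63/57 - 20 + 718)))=60743159 * sqrt(186)/190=4360138.10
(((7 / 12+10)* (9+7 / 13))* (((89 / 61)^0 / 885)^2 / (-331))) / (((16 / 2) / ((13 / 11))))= -3937 / 68441333400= -0.00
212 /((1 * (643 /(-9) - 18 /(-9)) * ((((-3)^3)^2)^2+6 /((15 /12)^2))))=-636 /110717675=-0.00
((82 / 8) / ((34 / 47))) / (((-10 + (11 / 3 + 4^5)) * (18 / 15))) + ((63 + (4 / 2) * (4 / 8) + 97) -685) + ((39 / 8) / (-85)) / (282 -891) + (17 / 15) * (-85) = -620.32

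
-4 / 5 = -0.80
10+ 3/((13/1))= 133/13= 10.23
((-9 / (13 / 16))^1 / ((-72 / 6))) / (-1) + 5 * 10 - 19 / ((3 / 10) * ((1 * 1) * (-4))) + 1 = 5141 / 78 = 65.91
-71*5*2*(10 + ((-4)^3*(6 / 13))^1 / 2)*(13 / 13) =44020 / 13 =3386.15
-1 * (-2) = 2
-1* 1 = -1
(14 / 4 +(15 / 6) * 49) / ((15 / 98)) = 4116 / 5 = 823.20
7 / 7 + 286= 287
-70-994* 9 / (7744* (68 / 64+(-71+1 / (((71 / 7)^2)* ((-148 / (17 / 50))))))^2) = -230601531033575896761070 / 3294296471239024546801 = -70.00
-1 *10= -10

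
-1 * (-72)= 72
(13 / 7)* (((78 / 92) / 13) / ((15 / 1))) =13 / 1610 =0.01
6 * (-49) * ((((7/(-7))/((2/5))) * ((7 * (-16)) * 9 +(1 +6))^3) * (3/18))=-245735735245/2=-122867867622.50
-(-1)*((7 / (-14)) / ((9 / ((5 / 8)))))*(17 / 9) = -85 / 1296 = -0.07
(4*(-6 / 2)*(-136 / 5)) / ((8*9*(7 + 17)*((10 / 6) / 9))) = 51 / 50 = 1.02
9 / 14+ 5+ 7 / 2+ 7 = 113 / 7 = 16.14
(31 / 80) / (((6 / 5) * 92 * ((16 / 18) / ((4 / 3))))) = 31 / 5888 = 0.01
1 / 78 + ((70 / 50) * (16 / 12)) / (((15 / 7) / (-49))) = -249629 / 5850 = -42.67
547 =547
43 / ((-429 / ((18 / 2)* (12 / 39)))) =-0.28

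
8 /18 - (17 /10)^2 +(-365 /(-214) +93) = 8884643 /96300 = 92.26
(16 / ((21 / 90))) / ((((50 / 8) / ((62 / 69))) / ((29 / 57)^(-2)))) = 25784064 / 677005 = 38.09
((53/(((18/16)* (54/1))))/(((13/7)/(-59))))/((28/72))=-25016/351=-71.27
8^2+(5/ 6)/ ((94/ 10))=64.09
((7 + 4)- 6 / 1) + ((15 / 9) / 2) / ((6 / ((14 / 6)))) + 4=1007 / 108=9.32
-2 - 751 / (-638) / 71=-1.98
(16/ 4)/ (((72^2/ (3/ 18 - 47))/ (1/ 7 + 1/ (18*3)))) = -17141/ 2939328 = -0.01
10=10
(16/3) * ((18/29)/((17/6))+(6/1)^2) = 95232/493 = 193.17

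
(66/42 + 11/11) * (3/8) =27/28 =0.96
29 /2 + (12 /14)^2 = 15.23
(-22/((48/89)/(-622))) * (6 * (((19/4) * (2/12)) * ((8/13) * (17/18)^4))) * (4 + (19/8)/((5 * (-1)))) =22708592926657/109175040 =208001.69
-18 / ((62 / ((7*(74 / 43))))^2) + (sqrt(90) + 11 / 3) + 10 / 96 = 263658925 / 85290672 + 3*sqrt(10) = 12.58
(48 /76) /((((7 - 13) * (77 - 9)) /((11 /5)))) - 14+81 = 216399 /3230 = 67.00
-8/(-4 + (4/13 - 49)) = 104/685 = 0.15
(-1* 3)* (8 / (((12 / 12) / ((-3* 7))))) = 504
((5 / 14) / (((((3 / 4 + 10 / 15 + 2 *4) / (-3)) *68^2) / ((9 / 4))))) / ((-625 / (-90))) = -729 / 91439600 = -0.00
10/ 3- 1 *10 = -6.67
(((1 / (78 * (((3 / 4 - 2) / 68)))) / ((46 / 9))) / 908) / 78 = -17 / 8823490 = -0.00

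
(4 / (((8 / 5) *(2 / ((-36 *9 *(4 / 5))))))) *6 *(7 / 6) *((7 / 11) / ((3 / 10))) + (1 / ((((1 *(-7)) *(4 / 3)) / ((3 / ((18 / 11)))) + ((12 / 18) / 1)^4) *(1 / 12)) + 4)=-57664243 / 11990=-4809.36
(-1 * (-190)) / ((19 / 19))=190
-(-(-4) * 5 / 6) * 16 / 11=-160 / 33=-4.85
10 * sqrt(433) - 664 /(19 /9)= -5976 /19+ 10 * sqrt(433)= -106.44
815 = 815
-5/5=-1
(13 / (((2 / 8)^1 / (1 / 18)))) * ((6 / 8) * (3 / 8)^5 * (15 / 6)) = 5265 / 131072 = 0.04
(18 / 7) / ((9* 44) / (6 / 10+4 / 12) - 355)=18 / 485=0.04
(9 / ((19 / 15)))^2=18225 / 361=50.48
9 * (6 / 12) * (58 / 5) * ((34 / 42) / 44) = 1479 / 1540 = 0.96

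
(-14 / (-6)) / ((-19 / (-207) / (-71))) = -34293 / 19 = -1804.89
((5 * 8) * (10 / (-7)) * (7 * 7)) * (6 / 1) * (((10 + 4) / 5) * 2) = -94080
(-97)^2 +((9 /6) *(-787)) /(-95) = 1790071 /190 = 9421.43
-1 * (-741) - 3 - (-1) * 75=813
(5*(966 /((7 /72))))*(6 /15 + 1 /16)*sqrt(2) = 22977*sqrt(2) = 32494.39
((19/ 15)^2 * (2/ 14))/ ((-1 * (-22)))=361/ 34650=0.01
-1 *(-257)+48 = 305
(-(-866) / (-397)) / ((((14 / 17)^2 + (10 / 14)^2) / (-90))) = 1103708340 / 6681113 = 165.20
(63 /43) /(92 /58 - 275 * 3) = -1827 /1026797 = -0.00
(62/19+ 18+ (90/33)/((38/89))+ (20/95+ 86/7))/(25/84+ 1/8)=1409640/14839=95.00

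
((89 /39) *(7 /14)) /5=89 /390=0.23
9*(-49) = -441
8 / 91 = 0.09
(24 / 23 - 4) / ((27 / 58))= -3944 / 621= -6.35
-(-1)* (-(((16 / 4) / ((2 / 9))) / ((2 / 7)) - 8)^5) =-503284375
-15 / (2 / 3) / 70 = -9 / 28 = -0.32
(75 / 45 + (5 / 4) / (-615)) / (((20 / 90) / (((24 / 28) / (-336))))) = -351 / 18368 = -0.02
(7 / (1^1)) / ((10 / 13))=91 / 10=9.10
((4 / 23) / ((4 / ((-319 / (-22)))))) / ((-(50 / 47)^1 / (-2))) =1363 / 1150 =1.19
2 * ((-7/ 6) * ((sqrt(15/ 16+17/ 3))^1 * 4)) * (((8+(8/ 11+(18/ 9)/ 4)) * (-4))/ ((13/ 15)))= 14210 * sqrt(951)/ 429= 1021.47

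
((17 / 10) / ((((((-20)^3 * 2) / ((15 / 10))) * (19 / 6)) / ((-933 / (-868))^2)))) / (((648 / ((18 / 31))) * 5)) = -14798313 / 1420053555200000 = -0.00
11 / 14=0.79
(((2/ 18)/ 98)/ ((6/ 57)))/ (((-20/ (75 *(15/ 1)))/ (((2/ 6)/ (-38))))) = 25/ 4704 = 0.01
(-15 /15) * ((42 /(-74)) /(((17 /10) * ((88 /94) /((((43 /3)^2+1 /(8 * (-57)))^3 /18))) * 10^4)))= 58426984827781241 /3400970394894336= 17.18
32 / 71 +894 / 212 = 35129 / 7526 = 4.67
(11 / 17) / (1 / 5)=55 / 17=3.24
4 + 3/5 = 23/5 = 4.60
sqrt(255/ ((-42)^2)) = sqrt(255)/ 42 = 0.38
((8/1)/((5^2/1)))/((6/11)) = 44/75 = 0.59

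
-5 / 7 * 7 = -5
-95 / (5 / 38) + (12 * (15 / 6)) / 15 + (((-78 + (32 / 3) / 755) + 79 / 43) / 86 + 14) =-5920851319 / 8375970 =-706.89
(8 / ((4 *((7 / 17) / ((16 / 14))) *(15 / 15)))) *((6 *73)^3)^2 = 1920496707993166848 / 49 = 39193810367207486.69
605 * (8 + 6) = 8470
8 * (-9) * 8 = -576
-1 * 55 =-55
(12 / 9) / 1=1.33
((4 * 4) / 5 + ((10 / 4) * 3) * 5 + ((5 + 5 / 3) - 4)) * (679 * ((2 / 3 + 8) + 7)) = 41518813 / 90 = 461320.14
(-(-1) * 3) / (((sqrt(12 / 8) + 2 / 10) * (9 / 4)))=-40 / 219 + 100 * sqrt(6) / 219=0.94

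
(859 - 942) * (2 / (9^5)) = -166 / 59049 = -0.00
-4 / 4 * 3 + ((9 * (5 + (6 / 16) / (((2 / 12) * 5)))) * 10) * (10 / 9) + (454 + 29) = 1025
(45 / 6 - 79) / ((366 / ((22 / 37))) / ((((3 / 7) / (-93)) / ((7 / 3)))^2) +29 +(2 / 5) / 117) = -920205 / 2031008746304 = -0.00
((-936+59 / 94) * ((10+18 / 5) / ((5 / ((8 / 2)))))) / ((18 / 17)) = -4065652 / 423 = -9611.47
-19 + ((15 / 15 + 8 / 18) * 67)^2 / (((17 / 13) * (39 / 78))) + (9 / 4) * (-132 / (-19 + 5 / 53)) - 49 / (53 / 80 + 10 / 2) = 993964333751 / 69447618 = 14312.43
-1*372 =-372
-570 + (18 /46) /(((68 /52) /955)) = -111135 /391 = -284.23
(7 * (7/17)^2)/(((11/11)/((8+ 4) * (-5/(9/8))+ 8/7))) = -53704/867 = -61.94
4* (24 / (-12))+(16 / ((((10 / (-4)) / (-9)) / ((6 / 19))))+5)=1443 / 95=15.19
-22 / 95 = -0.23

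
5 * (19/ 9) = 95/ 9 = 10.56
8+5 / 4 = 37 / 4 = 9.25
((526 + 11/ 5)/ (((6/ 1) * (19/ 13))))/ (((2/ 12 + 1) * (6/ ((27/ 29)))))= 16263/ 2030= 8.01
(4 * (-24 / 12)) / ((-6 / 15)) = 20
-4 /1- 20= -24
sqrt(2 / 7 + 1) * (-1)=-3 * sqrt(7) / 7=-1.13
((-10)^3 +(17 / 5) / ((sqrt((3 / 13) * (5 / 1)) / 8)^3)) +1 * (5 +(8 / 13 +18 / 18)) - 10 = 401.13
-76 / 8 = -19 / 2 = -9.50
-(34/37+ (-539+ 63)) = 17578/37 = 475.08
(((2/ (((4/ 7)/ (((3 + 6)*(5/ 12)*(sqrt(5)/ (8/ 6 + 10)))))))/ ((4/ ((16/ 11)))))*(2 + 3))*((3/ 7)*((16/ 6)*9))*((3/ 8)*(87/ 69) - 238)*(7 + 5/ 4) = -265507875*sqrt(5)/ 6256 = -94899.88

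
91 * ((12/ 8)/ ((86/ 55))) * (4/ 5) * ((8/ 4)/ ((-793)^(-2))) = 87834118.47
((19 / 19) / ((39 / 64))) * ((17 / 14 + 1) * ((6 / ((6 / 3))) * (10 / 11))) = 9920 / 1001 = 9.91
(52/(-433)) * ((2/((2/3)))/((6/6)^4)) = -156/433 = -0.36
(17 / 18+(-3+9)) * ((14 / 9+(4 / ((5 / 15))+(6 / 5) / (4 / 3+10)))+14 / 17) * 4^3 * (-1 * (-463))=4104402400 / 1377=2980684.39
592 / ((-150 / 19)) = -5624 / 75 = -74.99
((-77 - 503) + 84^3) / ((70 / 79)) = 23388898 / 35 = 668254.23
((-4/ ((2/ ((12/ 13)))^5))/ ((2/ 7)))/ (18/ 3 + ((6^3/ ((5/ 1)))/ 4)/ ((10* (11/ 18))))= -1247400/ 33045077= -0.04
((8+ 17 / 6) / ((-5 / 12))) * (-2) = 52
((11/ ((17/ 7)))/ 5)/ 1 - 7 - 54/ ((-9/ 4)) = 1522/ 85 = 17.91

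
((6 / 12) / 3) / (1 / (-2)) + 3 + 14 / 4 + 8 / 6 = 15 / 2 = 7.50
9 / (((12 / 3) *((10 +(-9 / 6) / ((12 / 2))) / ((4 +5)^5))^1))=177147 / 13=13626.69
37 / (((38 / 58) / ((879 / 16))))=943167 / 304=3102.52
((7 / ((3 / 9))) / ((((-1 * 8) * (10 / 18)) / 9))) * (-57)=96957 / 40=2423.92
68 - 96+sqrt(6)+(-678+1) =-705+sqrt(6) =-702.55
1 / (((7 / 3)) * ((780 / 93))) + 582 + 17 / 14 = 151649 / 260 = 583.27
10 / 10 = 1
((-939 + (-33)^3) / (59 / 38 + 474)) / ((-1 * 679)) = 200184 / 1752887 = 0.11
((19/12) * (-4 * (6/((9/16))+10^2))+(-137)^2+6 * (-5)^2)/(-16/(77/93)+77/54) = -75750906/74423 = -1017.84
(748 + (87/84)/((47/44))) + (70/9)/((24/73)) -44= 25889575/35532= 728.63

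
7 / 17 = 0.41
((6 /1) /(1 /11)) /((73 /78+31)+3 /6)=234 /115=2.03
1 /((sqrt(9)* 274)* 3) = 1 /2466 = 0.00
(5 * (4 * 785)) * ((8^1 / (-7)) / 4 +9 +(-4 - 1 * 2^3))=-361100 / 7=-51585.71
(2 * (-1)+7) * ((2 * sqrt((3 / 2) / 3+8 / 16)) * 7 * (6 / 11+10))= 8120 / 11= 738.18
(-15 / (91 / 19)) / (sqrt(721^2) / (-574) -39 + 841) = -7790 / 1991717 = -0.00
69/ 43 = 1.60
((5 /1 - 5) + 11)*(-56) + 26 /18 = -5531 /9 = -614.56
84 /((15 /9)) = 252 /5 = 50.40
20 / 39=0.51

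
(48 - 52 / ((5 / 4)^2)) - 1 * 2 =318 / 25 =12.72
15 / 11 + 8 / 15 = 313 / 165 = 1.90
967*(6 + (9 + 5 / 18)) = 265925 / 18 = 14773.61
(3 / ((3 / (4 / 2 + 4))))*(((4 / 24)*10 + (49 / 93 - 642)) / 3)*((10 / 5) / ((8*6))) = -9917 / 186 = -53.32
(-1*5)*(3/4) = -15/4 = -3.75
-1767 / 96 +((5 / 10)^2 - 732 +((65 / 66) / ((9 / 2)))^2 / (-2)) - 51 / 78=-27551813233 / 36694944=-750.83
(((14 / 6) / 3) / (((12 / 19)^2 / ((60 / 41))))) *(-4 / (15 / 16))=-40432 / 3321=-12.17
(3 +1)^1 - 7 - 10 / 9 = -4.11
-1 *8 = -8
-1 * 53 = -53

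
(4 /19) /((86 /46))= 92 /817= 0.11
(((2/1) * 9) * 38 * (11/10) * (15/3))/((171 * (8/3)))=33/4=8.25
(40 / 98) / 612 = 5 / 7497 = 0.00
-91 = -91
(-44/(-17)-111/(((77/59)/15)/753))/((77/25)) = -31437571175/100793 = -311902.33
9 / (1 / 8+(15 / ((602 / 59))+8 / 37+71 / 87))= 69762168 / 20365963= 3.43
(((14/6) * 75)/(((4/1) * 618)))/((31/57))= 3325/25544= 0.13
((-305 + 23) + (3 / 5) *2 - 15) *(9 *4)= -53244 / 5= -10648.80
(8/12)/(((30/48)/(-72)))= -384/5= -76.80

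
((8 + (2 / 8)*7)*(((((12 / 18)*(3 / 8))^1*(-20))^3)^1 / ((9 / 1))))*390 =-105625 / 2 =-52812.50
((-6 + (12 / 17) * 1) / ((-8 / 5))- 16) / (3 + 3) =-863 / 408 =-2.12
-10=-10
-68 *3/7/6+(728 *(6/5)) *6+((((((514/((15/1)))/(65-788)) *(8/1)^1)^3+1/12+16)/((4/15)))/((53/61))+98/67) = 179492714173579026007/33819416087108400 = 5307.39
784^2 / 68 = 153664 / 17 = 9039.06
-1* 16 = -16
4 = 4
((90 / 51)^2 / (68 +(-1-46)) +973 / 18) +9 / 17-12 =1556089 / 36414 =42.73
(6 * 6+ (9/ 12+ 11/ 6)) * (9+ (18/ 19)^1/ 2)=365.53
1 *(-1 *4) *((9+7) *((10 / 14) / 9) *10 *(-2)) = 6400 / 63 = 101.59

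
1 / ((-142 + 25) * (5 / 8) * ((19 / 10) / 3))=-0.02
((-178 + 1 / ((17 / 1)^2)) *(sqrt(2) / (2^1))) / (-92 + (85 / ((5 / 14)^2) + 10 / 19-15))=-1628965 *sqrt(2) / 10248518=-0.22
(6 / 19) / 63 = 2 / 399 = 0.01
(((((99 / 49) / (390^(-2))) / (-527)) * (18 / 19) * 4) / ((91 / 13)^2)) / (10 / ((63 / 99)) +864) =-542084400 / 10574699261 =-0.05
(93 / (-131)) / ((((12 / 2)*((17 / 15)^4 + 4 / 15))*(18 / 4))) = -174375 / 12709751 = -0.01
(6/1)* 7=42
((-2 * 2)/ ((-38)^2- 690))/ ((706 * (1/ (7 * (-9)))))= 63/ 133081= 0.00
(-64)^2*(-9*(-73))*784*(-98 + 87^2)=15762319147008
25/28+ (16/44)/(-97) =26563/29876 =0.89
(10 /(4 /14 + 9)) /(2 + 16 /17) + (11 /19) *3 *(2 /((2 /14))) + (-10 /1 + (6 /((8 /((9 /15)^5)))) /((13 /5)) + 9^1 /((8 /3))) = 22328027 /1235000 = 18.08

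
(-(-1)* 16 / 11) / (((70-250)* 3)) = -4 / 1485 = -0.00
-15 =-15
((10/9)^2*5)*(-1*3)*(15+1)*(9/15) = -1600/9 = -177.78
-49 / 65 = -0.75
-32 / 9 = -3.56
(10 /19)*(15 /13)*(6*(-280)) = -252000 /247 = -1020.24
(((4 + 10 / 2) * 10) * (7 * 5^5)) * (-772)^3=-905821182000000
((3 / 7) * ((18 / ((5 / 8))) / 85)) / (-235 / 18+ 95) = 0.00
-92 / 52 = -23 / 13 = -1.77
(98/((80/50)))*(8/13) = 490/13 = 37.69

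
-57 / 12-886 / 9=-103.19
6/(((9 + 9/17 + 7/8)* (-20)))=-204/7075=-0.03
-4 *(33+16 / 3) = -460 / 3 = -153.33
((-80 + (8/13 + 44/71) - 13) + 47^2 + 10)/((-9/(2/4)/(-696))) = 227758808/2769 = 82253.09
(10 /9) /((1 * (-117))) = -10 /1053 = -0.01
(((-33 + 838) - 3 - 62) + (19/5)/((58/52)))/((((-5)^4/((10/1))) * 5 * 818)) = 107794/37065625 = 0.00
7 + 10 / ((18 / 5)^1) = 88 / 9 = 9.78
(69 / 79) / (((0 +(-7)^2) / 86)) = 5934 / 3871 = 1.53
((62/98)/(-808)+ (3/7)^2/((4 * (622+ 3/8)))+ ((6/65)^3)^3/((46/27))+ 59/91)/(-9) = -0.07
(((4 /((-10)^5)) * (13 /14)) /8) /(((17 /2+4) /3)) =-39 /35000000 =-0.00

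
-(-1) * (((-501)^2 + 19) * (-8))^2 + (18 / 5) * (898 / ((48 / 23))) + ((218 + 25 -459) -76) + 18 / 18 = 4032706586858.05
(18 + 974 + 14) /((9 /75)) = 25150 /3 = 8383.33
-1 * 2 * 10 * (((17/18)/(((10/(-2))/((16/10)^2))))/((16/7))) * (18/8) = 238/25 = 9.52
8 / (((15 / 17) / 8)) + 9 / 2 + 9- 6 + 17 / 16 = 81.10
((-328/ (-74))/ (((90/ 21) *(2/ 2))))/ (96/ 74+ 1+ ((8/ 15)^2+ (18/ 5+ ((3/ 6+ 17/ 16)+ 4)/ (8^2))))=8816640/ 53439037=0.16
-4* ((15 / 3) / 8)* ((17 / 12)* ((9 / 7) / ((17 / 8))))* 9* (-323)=43605 / 7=6229.29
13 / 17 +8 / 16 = 43 / 34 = 1.26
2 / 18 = 1 / 9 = 0.11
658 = 658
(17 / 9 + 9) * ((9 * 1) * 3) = 294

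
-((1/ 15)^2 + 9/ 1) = -2026/ 225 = -9.00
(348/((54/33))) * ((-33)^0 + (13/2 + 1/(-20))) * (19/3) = 903089/90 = 10034.32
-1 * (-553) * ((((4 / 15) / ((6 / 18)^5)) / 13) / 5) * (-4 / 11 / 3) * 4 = -955584 / 3575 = -267.30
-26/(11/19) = -494/11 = -44.91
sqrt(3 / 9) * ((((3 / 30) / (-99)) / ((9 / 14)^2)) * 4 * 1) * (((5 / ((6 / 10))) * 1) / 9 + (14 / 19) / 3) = -0.01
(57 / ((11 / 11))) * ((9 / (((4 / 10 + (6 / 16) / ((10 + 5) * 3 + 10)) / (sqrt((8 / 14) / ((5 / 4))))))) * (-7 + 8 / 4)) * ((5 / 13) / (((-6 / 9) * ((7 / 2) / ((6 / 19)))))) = 4276800 * sqrt(35) / 114023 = 221.90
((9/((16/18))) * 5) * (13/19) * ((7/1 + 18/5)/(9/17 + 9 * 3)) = 8109/608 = 13.34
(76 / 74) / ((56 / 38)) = 0.70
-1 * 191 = -191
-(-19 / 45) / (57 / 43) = 43 / 135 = 0.32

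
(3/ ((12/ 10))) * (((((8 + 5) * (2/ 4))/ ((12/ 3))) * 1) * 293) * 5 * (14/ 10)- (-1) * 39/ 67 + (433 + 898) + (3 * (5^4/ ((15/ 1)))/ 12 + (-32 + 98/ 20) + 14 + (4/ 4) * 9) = 9670.09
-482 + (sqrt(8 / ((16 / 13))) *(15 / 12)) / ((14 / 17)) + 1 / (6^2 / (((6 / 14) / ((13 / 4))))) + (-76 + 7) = -547.13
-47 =-47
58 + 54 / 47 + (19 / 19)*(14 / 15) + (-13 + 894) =663463 / 705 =941.08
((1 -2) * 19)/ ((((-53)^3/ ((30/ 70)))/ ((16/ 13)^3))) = 233472/ 2289579383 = 0.00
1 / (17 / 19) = 19 / 17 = 1.12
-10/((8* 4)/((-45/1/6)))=75/32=2.34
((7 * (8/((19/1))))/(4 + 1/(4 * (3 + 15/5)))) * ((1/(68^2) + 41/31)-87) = -1031630292/16511437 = -62.48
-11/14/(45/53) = -583/630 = -0.93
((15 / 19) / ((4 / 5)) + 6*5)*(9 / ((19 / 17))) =360315 / 1444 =249.53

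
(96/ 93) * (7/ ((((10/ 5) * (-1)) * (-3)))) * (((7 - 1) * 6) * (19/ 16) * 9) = 14364/ 31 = 463.35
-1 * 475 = -475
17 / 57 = 0.30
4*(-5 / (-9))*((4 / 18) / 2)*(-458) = -9160 / 81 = -113.09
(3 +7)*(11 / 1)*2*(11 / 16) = 605 / 4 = 151.25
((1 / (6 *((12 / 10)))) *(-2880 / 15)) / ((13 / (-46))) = 3680 / 39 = 94.36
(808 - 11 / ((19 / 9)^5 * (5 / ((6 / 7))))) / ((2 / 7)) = 2827.84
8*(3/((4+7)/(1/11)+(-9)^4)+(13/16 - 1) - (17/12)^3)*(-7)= 122459575/721656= 169.69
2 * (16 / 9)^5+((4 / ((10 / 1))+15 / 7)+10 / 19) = 1515125089 / 39267585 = 38.58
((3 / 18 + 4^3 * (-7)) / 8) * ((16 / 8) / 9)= -2687 / 216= -12.44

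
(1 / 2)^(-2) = 4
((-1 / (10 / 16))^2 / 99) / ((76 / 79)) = 1264 / 47025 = 0.03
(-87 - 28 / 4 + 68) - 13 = -39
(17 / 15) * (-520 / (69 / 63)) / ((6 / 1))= -89.68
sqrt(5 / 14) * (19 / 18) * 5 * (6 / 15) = 19 * sqrt(70) / 126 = 1.26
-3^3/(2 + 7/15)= -405/37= -10.95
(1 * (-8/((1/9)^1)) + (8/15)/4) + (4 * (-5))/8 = -2231/30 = -74.37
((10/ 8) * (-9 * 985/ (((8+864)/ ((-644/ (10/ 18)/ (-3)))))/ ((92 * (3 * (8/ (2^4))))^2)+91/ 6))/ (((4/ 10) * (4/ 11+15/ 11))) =247537675/ 9145536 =27.07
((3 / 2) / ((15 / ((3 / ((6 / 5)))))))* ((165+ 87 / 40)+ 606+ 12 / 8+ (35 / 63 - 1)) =278723 / 1440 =193.56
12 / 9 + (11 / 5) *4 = 152 / 15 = 10.13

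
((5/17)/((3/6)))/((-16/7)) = -35/136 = -0.26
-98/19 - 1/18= -1783/342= -5.21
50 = 50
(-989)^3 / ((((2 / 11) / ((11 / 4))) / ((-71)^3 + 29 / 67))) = 350859775992889449 / 67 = 5236713074520738.04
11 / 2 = 5.50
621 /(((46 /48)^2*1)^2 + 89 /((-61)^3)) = 46765552766976 /63489061957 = 736.59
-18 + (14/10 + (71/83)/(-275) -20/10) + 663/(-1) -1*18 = -15968441/22825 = -699.60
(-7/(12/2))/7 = -1/6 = -0.17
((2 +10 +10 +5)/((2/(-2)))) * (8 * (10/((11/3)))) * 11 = -6480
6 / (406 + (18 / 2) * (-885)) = -6 / 7559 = -0.00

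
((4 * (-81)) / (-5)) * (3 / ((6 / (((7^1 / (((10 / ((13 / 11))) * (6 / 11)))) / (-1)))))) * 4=-4914 / 25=-196.56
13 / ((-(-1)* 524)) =13 / 524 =0.02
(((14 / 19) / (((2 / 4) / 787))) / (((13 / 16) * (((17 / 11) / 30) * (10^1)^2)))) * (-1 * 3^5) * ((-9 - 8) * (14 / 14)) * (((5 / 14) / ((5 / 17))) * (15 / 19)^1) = 5149737648 / 4693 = 1097323.17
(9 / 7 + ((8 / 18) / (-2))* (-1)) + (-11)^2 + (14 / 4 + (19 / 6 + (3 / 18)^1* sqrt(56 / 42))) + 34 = sqrt(3) / 9 + 10280 / 63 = 163.37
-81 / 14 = -5.79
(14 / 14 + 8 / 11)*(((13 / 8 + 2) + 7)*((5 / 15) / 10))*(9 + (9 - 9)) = 969 / 176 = 5.51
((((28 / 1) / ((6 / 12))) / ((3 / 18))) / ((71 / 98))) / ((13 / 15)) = 493920 / 923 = 535.12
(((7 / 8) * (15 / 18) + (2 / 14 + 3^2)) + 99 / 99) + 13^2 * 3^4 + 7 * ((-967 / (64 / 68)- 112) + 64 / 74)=4452104 / 777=5729.86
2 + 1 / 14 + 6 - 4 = 4.07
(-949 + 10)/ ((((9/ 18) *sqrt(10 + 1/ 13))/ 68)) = -127704 *sqrt(1703)/ 131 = -40229.12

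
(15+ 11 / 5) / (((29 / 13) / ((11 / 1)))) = 12298 / 145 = 84.81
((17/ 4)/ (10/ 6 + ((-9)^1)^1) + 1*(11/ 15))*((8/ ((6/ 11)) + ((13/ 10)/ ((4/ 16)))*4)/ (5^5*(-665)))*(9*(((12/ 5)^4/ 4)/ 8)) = -65772/ 2685546875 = -0.00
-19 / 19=-1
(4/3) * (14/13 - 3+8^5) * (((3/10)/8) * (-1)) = -425959/260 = -1638.30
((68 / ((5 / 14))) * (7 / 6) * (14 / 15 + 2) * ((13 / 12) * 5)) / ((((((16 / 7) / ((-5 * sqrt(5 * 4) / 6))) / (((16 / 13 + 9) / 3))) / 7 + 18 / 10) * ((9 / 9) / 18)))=1291760742272 * sqrt(5) / 5732455887 + 202365498975640 / 5732455887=35805.59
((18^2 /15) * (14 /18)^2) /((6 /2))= 196 /45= 4.36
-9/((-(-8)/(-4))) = 9/2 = 4.50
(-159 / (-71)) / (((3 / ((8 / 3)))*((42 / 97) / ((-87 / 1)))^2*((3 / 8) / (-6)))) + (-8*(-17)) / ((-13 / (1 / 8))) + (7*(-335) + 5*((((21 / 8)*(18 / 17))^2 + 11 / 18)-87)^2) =-98478539812892946137 / 78328254880512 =-1257254.36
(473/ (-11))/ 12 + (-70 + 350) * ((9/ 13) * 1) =29681/ 156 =190.26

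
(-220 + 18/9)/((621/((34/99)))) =-7412/61479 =-0.12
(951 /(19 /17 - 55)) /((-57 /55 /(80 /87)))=5927900 /378537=15.66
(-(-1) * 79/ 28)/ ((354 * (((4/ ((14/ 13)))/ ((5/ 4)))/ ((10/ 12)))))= 1975/ 883584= 0.00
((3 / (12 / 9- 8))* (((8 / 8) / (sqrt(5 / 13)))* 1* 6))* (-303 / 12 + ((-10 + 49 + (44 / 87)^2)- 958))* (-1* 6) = -257223321* sqrt(65) / 84100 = -24658.75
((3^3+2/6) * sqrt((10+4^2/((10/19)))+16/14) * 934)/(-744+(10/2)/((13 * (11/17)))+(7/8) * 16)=-10952084 * sqrt(50890)/10952025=-225.59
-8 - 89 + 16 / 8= -95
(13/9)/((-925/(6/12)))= -13/16650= -0.00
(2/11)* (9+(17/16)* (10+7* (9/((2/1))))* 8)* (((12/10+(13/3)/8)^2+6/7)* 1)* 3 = 567465649/739200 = 767.68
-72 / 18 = -4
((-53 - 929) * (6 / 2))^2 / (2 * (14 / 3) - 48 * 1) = -6509187 / 29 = -224454.72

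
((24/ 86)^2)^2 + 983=3360702119/ 3418801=983.01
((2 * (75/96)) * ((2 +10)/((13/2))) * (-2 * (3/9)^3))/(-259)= 25/30303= 0.00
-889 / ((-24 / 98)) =43561 / 12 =3630.08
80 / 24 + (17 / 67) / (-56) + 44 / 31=1656803 / 348936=4.75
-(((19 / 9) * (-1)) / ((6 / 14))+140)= -3647 / 27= -135.07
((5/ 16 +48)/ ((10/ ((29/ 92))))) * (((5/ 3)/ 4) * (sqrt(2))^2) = 22417/ 17664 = 1.27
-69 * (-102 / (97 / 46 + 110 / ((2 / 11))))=35972 / 3103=11.59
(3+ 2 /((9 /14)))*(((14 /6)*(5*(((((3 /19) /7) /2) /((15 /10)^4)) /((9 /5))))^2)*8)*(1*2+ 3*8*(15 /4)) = 1619200000 /4028854221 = 0.40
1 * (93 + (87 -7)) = 173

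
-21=-21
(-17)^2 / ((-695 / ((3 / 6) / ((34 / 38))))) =-0.23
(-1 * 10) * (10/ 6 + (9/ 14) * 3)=-755/ 21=-35.95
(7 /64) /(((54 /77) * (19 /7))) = 3773 /65664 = 0.06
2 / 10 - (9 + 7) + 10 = -29 / 5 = -5.80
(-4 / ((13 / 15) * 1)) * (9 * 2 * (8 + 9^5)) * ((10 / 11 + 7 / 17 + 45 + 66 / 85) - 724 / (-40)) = -777618401364 / 2431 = -319875936.39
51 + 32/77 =3959/77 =51.42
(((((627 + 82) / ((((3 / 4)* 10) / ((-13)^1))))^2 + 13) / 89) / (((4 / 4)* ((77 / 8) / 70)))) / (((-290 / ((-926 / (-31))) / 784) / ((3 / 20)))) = -493400913923008 / 330045375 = -1494948.73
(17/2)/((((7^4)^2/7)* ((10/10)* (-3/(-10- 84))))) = 799/2470629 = 0.00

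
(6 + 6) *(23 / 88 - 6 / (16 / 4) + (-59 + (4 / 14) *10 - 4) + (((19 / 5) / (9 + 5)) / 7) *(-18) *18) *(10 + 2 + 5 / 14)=-827415231 / 75460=-10964.95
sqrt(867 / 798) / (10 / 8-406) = -34 * sqrt(266) / 215327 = -0.00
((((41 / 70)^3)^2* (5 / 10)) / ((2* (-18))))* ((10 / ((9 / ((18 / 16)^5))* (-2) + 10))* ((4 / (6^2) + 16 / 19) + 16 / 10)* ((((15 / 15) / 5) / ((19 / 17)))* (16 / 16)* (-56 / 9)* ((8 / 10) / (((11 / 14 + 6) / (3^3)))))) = 1157738156554689 / 257319671875000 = 4.50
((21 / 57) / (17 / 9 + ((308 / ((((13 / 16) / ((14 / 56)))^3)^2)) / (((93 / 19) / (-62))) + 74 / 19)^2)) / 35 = 1327990851981417 / 281341130566189835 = 0.00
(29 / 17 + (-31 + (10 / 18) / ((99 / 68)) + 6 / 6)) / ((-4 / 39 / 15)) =27481415 / 6732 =4082.21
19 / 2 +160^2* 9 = 460819 / 2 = 230409.50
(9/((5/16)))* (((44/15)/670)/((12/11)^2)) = 2662/25125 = 0.11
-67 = -67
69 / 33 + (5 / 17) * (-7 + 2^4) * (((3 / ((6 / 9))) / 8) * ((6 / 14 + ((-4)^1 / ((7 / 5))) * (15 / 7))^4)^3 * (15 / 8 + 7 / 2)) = 42615403348711230260006008968810413 / 4585688354325237695102336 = 9293131162.85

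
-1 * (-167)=167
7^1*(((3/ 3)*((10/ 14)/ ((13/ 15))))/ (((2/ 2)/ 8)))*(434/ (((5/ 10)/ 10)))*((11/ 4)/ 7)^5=1872217875/ 499408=3748.87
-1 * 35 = -35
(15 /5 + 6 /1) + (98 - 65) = 42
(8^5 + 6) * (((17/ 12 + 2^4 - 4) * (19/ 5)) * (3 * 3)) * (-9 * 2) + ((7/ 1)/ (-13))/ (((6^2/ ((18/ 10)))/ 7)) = -270690298.39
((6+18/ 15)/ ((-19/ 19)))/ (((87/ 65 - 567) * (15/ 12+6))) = 39/ 22214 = 0.00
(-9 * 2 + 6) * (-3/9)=4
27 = 27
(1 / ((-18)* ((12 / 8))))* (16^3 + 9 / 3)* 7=-28693 / 27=-1062.70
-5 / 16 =-0.31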